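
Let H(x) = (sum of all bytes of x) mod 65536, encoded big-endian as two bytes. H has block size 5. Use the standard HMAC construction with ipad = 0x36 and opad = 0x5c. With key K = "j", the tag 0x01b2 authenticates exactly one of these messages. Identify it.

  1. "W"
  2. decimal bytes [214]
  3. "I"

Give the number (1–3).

Key "j" = 6a is 1 byte ≤ B = 5; zero-pad to 5 bytes: K' = 6a 00 00 00 00.
K' ⊕ ipad = 5c 36 36 36 36; K' ⊕ opad = 36 5c 5c 5c 5c.
m1: inner = H(5c 36 36 36 36 57) = 01 8b; tag = H(36 5c 5c 5c 5c 01 8b) = 0232
m2: inner = H(5c 36 36 36 36 d6) = 02 0a; tag = H(36 5c 5c 5c 5c 02 0a) = 01b2 ← matches
m3: inner = H(5c 36 36 36 36 49) = 01 7d; tag = H(36 5c 5c 5c 5c 01 7d) = 0224

2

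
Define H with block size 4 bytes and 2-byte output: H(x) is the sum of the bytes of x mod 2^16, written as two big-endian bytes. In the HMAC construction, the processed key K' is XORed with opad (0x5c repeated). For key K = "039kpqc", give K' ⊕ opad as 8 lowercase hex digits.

5e175c5c

Key "039kpqc" = 30 33 39 6b 70 71 63 is 7 bytes > B = 4, so hash it first: H(key) = 02 4b, then zero-pad to 4 bytes: K' = 02 4b 00 00.
XOR each byte with 0x5c: 02⊕5c=5e, 4b⊕5c=17, 00⊕5c=5c, 00⊕5c=5c.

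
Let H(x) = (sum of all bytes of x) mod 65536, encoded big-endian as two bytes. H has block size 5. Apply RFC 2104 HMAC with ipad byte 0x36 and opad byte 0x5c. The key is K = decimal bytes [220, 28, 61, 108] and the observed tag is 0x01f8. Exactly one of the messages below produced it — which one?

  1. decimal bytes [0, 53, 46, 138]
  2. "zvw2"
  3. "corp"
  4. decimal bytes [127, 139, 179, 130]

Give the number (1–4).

2

Key decimal bytes [220, 28, 61, 108] = dc 1c 3d 6c is 4 bytes ≤ B = 5; zero-pad to 5 bytes: K' = dc 1c 3d 6c 00.
K' ⊕ ipad = ea 2a 0b 5a 36; K' ⊕ opad = 80 40 61 30 5c.
m1: inner = H(ea 2a 0b 5a 36 00 35 2e 8a) = 02 9c; tag = H(80 40 61 30 5c 02 9c) = 024b
m2: inner = H(ea 2a 0b 5a 36 7a 76 77 32) = 03 48; tag = H(80 40 61 30 5c 03 48) = 01f8 ← matches
m3: inner = H(ea 2a 0b 5a 36 63 6f 72 70) = 03 63; tag = H(80 40 61 30 5c 03 63) = 0213
m4: inner = H(ea 2a 0b 5a 36 7f 8b b3 82) = 03 ee; tag = H(80 40 61 30 5c 03 ee) = 029e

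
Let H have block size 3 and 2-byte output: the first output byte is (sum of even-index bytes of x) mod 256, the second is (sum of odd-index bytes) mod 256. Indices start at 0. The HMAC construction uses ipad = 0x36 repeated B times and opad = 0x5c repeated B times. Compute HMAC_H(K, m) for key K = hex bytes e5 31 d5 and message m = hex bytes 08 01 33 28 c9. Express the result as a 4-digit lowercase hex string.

Key hex bytes e5 31 d5 is exactly B = 3 bytes: K' = e5 31 d5.
K' ⊕ ipad = d3 07 e3.  K' ⊕ opad = b9 6d 89.
Inner input = (K'⊕ipad) ∥ m = d3 07 e3 ∥ 08 01 33 28 c9.
Inner hash: even-index sum = 479 mod 256 = 223; odd-index sum = 267 mod 256 = 11 → df 0b.
Outer input = (K'⊕opad) ∥ inner = b9 6d 89 ∥ df 0b.
Outer hash (tag): even-index sum = 333 mod 256 = 77; odd-index sum = 332 mod 256 = 76 → 4d 4c.

4d4c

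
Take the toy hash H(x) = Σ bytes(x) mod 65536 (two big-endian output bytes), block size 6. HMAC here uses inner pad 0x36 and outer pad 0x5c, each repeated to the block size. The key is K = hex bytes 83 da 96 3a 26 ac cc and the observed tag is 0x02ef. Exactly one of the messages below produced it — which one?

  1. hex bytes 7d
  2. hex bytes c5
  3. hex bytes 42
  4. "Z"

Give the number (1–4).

1

Key hex bytes 83 da 96 3a 26 ac cc is 7 bytes > B = 6, so hash it first: H(key) = 03 cb, then zero-pad to 6 bytes: K' = 03 cb 00 00 00 00.
K' ⊕ ipad = 35 fd 36 36 36 36; K' ⊕ opad = 5f 97 5c 5c 5c 5c.
m1: inner = H(35 fd 36 36 36 36 7d) = 02 87; tag = H(5f 97 5c 5c 5c 5c 02 87) = 02ef ← matches
m2: inner = H(35 fd 36 36 36 36 c5) = 02 cf; tag = H(5f 97 5c 5c 5c 5c 02 cf) = 0337
m3: inner = H(35 fd 36 36 36 36 42) = 02 4c; tag = H(5f 97 5c 5c 5c 5c 02 4c) = 02b4
m4: inner = H(35 fd 36 36 36 36 5a) = 02 64; tag = H(5f 97 5c 5c 5c 5c 02 64) = 02cc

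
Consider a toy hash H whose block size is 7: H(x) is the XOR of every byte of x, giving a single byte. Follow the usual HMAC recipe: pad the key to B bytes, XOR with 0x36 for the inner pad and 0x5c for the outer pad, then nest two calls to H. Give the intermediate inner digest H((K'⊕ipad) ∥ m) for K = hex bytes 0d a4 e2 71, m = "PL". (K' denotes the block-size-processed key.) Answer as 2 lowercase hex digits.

Key hex bytes 0d a4 e2 71 is 4 bytes ≤ B = 7; zero-pad to 7 bytes: K' = 0d a4 e2 71 00 00 00.
K' ⊕ ipad = 3b 92 d4 47 36 36 36.
Inner input = 3b 92 d4 47 36 36 36 ∥ 50 4c.
Inner hash: XOR 3b⊕92⊕d4⊕47⊕36⊕36⊕36⊕50⊕4c = 10.

10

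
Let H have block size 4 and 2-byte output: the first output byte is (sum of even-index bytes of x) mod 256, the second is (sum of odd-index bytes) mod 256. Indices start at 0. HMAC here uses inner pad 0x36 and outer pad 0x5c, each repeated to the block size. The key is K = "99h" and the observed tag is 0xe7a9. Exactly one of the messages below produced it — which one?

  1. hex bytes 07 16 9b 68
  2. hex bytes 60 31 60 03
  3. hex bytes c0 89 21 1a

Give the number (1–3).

Key "99h" = 39 39 68 is 3 bytes ≤ B = 4; zero-pad to 4 bytes: K' = 39 39 68 00.
K' ⊕ ipad = 0f 0f 5e 36; K' ⊕ opad = 65 65 34 5c.
m1: inner = H(0f 0f 5e 36 07 16 9b 68) = 0f c3; tag = H(65 65 34 5c 0f c3) = a884
m2: inner = H(0f 0f 5e 36 60 31 60 03) = 2d 79; tag = H(65 65 34 5c 2d 79) = c63a
m3: inner = H(0f 0f 5e 36 c0 89 21 1a) = 4e e8; tag = H(65 65 34 5c 4e e8) = e7a9 ← matches

3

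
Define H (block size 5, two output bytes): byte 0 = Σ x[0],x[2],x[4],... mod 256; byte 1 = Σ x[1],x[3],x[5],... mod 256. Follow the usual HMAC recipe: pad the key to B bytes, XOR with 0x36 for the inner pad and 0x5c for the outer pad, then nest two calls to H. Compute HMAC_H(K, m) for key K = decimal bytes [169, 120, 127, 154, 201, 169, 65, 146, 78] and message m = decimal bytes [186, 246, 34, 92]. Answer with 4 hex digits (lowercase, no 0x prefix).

21e1

Key decimal bytes [169, 120, 127, 154, 201, 169, 65, 146, 78] = a9 78 7f 9a c9 a9 41 92 4e is 9 bytes > B = 5, so hash it first: H(key) = 80 4d, then zero-pad to 5 bytes: K' = 80 4d 00 00 00.
K' ⊕ ipad = b6 7b 36 36 36.  K' ⊕ opad = dc 11 5c 5c 5c.
Inner input = (K'⊕ipad) ∥ m = b6 7b 36 36 36 ∥ ba f6 22 5c.
Inner hash: even-index sum = 628 mod 256 = 116; odd-index sum = 397 mod 256 = 141 → 74 8d.
Outer input = (K'⊕opad) ∥ inner = dc 11 5c 5c 5c ∥ 74 8d.
Outer hash (tag): even-index sum = 545 mod 256 = 33; odd-index sum = 225 mod 256 = 225 → 21 e1.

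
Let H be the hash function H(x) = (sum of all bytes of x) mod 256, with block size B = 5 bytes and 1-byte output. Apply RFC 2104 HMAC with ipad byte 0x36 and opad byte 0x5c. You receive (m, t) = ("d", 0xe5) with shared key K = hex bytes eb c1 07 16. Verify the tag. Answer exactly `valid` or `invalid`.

Key hex bytes eb c1 07 16 is 4 bytes ≤ B = 5; zero-pad to 5 bytes: K' = eb c1 07 16 00.
K' ⊕ ipad = dd f7 31 20 36; K' ⊕ opad = b7 9d 5b 4a 5c.
Inner hash: sum = 221+247+49+32+54+100 = 703; mod 256 = 191 → bf.
Outer hash (recomputed tag): sum = 183+157+91+74+92+191 = 788; mod 256 = 20 → 14.
Recomputed tag = 14; claimed = e5 → mismatch.

invalid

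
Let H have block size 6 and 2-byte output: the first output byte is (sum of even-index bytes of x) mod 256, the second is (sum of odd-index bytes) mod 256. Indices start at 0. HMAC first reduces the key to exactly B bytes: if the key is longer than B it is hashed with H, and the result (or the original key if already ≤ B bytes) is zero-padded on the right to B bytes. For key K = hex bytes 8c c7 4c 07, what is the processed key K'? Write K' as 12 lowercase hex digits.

Key hex bytes 8c c7 4c 07 is 4 bytes ≤ B = 6; zero-pad to 6 bytes: K' = 8c c7 4c 07 00 00.

8cc74c070000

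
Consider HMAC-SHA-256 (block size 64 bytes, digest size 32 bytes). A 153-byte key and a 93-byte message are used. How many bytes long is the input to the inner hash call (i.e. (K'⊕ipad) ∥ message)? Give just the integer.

Key is 153 > 64 bytes, so it is hashed to 32 bytes then zero-padded to 64: |K'| = 64.
Inner input = (K'⊕ipad) ∥ m → 64 + 93 = 157 bytes.

157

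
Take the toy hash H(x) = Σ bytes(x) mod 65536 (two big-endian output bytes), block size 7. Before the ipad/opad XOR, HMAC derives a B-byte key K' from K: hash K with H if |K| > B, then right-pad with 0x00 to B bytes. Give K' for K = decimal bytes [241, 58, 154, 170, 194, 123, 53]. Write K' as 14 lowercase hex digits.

f13a9aaac27b35

Key decimal bytes [241, 58, 154, 170, 194, 123, 53] = f1 3a 9a aa c2 7b 35 is exactly B = 7 bytes: K' = f1 3a 9a aa c2 7b 35.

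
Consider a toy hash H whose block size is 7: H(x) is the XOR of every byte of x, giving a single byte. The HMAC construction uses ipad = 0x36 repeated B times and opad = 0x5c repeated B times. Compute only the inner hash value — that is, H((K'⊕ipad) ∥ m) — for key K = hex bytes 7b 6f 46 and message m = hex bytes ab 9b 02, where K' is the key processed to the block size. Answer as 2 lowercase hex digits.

56

Key hex bytes 7b 6f 46 is 3 bytes ≤ B = 7; zero-pad to 7 bytes: K' = 7b 6f 46 00 00 00 00.
K' ⊕ ipad = 4d 59 70 36 36 36 36.
Inner input = 4d 59 70 36 36 36 36 ∥ ab 9b 02.
Inner hash: XOR 4d⊕59⊕70⊕36⊕36⊕36⊕36⊕ab⊕9b⊕02 = 56.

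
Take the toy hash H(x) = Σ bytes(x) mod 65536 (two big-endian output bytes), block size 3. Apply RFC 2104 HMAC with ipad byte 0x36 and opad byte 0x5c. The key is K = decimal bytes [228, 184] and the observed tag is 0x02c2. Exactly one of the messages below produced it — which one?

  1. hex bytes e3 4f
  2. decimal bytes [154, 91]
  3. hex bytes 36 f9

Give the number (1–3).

1

Key decimal bytes [228, 184] = e4 b8 is 2 bytes ≤ B = 3; zero-pad to 3 bytes: K' = e4 b8 00.
K' ⊕ ipad = d2 8e 36; K' ⊕ opad = b8 e4 5c.
m1: inner = H(d2 8e 36 e3 4f) = 02 c8; tag = H(b8 e4 5c 02 c8) = 02c2 ← matches
m2: inner = H(d2 8e 36 9a 5b) = 02 8b; tag = H(b8 e4 5c 02 8b) = 0285
m3: inner = H(d2 8e 36 36 f9) = 02 c5; tag = H(b8 e4 5c 02 c5) = 02bf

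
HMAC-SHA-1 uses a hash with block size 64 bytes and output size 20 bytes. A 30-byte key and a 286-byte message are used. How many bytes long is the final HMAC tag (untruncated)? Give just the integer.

The tag is one SHA-1 digest: 20 bytes.

20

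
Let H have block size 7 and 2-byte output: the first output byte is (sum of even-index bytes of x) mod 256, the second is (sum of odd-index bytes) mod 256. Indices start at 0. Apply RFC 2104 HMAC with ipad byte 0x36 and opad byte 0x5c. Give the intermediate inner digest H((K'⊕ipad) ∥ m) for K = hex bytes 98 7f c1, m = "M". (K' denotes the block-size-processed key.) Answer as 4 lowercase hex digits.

Key hex bytes 98 7f c1 is 3 bytes ≤ B = 7; zero-pad to 7 bytes: K' = 98 7f c1 00 00 00 00.
K' ⊕ ipad = ae 49 f7 36 36 36 36.
Inner input = ae 49 f7 36 36 36 36 ∥ 4d.
Inner hash: even-index sum = 529 mod 256 = 17; odd-index sum = 258 mod 256 = 2 → 11 02.

1102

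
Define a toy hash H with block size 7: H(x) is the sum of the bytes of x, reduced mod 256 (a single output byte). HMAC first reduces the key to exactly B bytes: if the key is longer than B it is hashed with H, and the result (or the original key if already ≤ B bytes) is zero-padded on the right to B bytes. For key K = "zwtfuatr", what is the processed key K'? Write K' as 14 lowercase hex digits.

87000000000000

|K| = 8 > B = 7, so first hash the key.
H(K): sum = 122+119+116+102+117+97+116+114 = 903; mod 256 = 135 → 87.
Zero-pad H(K) = 87 to 7 bytes: K' = 87 00 00 00 00 00 00.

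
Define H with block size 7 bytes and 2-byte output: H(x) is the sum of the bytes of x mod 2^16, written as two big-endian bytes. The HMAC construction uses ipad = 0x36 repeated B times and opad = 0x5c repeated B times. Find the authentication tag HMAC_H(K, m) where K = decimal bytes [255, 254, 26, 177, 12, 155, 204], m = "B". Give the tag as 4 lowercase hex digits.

Key decimal bytes [255, 254, 26, 177, 12, 155, 204] = ff fe 1a b1 0c 9b cc is exactly B = 7 bytes: K' = ff fe 1a b1 0c 9b cc.
K' ⊕ ipad = c9 c8 2c 87 3a ad fa.  K' ⊕ opad = a3 a2 46 ed 50 c7 90.
Inner input = (K'⊕ipad) ∥ m = c9 c8 2c 87 3a ad fa ∥ 42.
Inner hash: sum = 201+200+44+135+58+173+250+66 = 1127 → 04 67.
Outer input = (K'⊕opad) ∥ inner = a3 a2 46 ed 50 c7 90 ∥ 04 67.
Outer hash (tag): sum = 163+162+70+237+80+199+144+4+103 = 1162 → 04 8a.

048a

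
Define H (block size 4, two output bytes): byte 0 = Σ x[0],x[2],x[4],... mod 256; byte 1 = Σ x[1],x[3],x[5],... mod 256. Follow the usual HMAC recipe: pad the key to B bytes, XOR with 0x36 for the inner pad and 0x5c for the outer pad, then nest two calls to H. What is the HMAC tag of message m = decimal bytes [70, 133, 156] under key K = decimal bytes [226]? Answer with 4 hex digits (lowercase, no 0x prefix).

06a9

Key decimal bytes [226] = e2 is 1 byte ≤ B = 4; zero-pad to 4 bytes: K' = e2 00 00 00.
K' ⊕ ipad = d4 36 36 36.  K' ⊕ opad = be 5c 5c 5c.
Inner input = (K'⊕ipad) ∥ m = d4 36 36 36 ∥ 46 85 9c.
Inner hash: even-index sum = 492 mod 256 = 236; odd-index sum = 241 mod 256 = 241 → ec f1.
Outer input = (K'⊕opad) ∥ inner = be 5c 5c 5c ∥ ec f1.
Outer hash (tag): even-index sum = 518 mod 256 = 6; odd-index sum = 425 mod 256 = 169 → 06 a9.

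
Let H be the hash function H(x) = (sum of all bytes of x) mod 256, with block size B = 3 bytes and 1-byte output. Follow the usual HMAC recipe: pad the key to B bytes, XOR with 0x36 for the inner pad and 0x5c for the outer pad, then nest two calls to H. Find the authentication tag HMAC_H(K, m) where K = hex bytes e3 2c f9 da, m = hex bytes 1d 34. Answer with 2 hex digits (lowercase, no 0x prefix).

07

Key hex bytes e3 2c f9 da is 4 bytes > B = 3, so hash it first: H(key) = e2, then zero-pad to 3 bytes: K' = e2 00 00.
K' ⊕ ipad = d4 36 36.  K' ⊕ opad = be 5c 5c.
Inner input = (K'⊕ipad) ∥ m = d4 36 36 ∥ 1d 34.
Inner hash: sum = 212+54+54+29+52 = 401; mod 256 = 145 → 91.
Outer input = (K'⊕opad) ∥ inner = be 5c 5c ∥ 91.
Outer hash (tag): sum = 190+92+92+145 = 519; mod 256 = 7 → 07.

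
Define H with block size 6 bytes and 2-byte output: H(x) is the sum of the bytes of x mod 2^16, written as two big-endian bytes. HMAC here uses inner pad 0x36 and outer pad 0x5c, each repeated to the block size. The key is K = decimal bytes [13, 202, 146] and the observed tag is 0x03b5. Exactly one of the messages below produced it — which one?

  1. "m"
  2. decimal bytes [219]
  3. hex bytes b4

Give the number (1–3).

Key decimal bytes [13, 202, 146] = 0d ca 92 is 3 bytes ≤ B = 6; zero-pad to 6 bytes: K' = 0d ca 92 00 00 00.
K' ⊕ ipad = 3b fc a4 36 36 36; K' ⊕ opad = 51 96 ce 5c 5c 5c.
m1: inner = H(3b fc a4 36 36 36 6d) = 02 ea; tag = H(51 96 ce 5c 5c 5c 02 ea) = 03b5 ← matches
m2: inner = H(3b fc a4 36 36 36 db) = 03 58; tag = H(51 96 ce 5c 5c 5c 03 58) = 0324
m3: inner = H(3b fc a4 36 36 36 b4) = 03 31; tag = H(51 96 ce 5c 5c 5c 03 31) = 02fd

1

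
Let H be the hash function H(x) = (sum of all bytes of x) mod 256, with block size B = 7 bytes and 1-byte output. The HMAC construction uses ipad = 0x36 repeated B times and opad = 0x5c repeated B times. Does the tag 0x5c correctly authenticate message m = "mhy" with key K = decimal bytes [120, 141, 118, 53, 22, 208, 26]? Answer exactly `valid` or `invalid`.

invalid

Key decimal bytes [120, 141, 118, 53, 22, 208, 26] = 78 8d 76 35 16 d0 1a is exactly B = 7 bytes: K' = 78 8d 76 35 16 d0 1a.
K' ⊕ ipad = 4e bb 40 03 20 e6 2c; K' ⊕ opad = 24 d1 2a 69 4a 8c 46.
Inner hash: sum = 78+187+64+3+32+230+44+109+104+121 = 972; mod 256 = 204 → cc.
Outer hash (recomputed tag): sum = 36+209+42+105+74+140+70+204 = 880; mod 256 = 112 → 70.
Recomputed tag = 70; claimed = 5c → mismatch.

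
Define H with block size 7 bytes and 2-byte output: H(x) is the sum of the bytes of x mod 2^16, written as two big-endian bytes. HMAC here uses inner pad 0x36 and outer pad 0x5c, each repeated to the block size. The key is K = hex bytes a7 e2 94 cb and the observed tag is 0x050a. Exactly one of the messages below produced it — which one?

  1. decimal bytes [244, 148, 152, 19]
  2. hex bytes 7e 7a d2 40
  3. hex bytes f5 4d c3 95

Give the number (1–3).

1

Key hex bytes a7 e2 94 cb is 4 bytes ≤ B = 7; zero-pad to 7 bytes: K' = a7 e2 94 cb 00 00 00.
K' ⊕ ipad = 91 d4 a2 fd 36 36 36; K' ⊕ opad = fb be c8 97 5c 5c 5c.
m1: inner = H(91 d4 a2 fd 36 36 36 f4 94 98 13) = 05 d9; tag = H(fb be c8 97 5c 5c 5c 05 d9) = 050a ← matches
m2: inner = H(91 d4 a2 fd 36 36 36 7e 7a d2 40) = 05 b0; tag = H(fb be c8 97 5c 5c 5c 05 b0) = 04e1
m3: inner = H(91 d4 a2 fd 36 36 36 f5 4d c3 95) = 06 40; tag = H(fb be c8 97 5c 5c 5c 06 40) = 0472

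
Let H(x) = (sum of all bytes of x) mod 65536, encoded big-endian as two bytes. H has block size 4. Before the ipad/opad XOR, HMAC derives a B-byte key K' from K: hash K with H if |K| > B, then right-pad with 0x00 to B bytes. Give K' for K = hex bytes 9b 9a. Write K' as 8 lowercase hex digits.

9b9a0000

Key hex bytes 9b 9a is 2 bytes ≤ B = 4; zero-pad to 4 bytes: K' = 9b 9a 00 00.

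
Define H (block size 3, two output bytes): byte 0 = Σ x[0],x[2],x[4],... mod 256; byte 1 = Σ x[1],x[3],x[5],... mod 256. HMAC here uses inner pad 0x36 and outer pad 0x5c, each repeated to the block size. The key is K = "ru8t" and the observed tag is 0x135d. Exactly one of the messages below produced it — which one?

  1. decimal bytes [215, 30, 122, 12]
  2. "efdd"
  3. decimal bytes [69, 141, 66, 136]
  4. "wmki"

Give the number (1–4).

Key "ru8t" = 72 75 38 74 is 4 bytes > B = 3, so hash it first: H(key) = aa e9, then zero-pad to 3 bytes: K' = aa e9 00.
K' ⊕ ipad = 9c df 36; K' ⊕ opad = f6 b5 5c.
m1: inner = H(9c df 36 d7 1e 7a 0c) = fc 30; tag = H(f6 b5 5c fc 30) = 82b1
m2: inner = H(9c df 36 65 66 64 64) = 9c a8; tag = H(f6 b5 5c 9c a8) = fa51
m3: inner = H(9c df 36 45 8d 42 88) = e7 66; tag = H(f6 b5 5c e7 66) = b89c
m4: inner = H(9c df 36 77 6d 6b 69) = a8 c1; tag = H(f6 b5 5c a8 c1) = 135d ← matches

4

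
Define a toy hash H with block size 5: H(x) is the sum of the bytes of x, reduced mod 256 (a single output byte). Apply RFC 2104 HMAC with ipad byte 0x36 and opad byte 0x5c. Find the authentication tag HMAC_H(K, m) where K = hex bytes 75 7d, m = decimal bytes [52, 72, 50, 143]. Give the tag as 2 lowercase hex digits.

Key hex bytes 75 7d is 2 bytes ≤ B = 5; zero-pad to 5 bytes: K' = 75 7d 00 00 00.
K' ⊕ ipad = 43 4b 36 36 36.  K' ⊕ opad = 29 21 5c 5c 5c.
Inner input = (K'⊕ipad) ∥ m = 43 4b 36 36 36 ∥ 34 48 32 8f.
Inner hash: sum = 67+75+54+54+54+52+72+50+143 = 621; mod 256 = 109 → 6d.
Outer input = (K'⊕opad) ∥ inner = 29 21 5c 5c 5c ∥ 6d.
Outer hash (tag): sum = 41+33+92+92+92+109 = 459; mod 256 = 203 → cb.

cb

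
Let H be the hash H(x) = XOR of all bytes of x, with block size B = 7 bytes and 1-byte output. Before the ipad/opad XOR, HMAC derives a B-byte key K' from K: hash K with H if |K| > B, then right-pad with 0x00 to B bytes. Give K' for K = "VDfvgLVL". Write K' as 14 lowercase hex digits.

33000000000000

|K| = 8 > B = 7, so first hash the key.
H(K): XOR 56⊕44⊕66⊕76⊕67⊕4c⊕56⊕4c = 33.
Zero-pad H(K) = 33 to 7 bytes: K' = 33 00 00 00 00 00 00.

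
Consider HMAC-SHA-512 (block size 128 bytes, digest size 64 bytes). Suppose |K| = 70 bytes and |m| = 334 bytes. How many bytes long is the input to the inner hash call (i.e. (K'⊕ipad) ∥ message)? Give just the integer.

Key is 70 ≤ 128 bytes, zero-padded: |K'| = 128.
Inner input = (K'⊕ipad) ∥ m → 128 + 334 = 462 bytes.

462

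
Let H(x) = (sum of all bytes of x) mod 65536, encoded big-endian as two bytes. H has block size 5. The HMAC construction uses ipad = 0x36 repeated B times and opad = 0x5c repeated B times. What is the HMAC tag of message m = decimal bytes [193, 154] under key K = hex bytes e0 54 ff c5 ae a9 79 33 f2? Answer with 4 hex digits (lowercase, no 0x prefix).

Key hex bytes e0 54 ff c5 ae a9 79 33 f2 is 9 bytes > B = 5, so hash it first: H(key) = 05 ed, then zero-pad to 5 bytes: K' = 05 ed 00 00 00.
K' ⊕ ipad = 33 db 36 36 36.  K' ⊕ opad = 59 b1 5c 5c 5c.
Inner input = (K'⊕ipad) ∥ m = 33 db 36 36 36 ∥ c1 9a.
Inner hash: sum = 51+219+54+54+54+193+154 = 779 → 03 0b.
Outer input = (K'⊕opad) ∥ inner = 59 b1 5c 5c 5c ∥ 03 0b.
Outer hash (tag): sum = 89+177+92+92+92+3+11 = 556 → 02 2c.

022c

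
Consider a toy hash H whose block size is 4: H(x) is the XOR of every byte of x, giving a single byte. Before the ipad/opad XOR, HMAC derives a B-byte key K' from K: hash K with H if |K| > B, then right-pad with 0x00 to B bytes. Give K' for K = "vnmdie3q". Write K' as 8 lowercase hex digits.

|K| = 8 > B = 4, so first hash the key.
H(K): XOR 76⊕6e⊕6d⊕64⊕69⊕65⊕33⊕71 = 5f.
Zero-pad H(K) = 5f to 4 bytes: K' = 5f 00 00 00.

5f000000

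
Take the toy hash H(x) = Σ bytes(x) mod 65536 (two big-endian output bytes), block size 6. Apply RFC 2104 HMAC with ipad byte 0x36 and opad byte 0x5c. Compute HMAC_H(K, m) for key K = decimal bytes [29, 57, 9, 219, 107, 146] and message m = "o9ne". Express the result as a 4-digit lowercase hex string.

Key decimal bytes [29, 57, 9, 219, 107, 146] = 1d 39 09 db 6b 92 is exactly B = 6 bytes: K' = 1d 39 09 db 6b 92.
K' ⊕ ipad = 2b 0f 3f ed 5d a4.  K' ⊕ opad = 41 65 55 87 37 ce.
Inner input = (K'⊕ipad) ∥ m = 2b 0f 3f ed 5d a4 ∥ 6f 39 6e 65.
Inner hash: sum = 43+15+63+237+93+164+111+57+110+101 = 994 → 03 e2.
Outer input = (K'⊕opad) ∥ inner = 41 65 55 87 37 ce ∥ 03 e2.
Outer hash (tag): sum = 65+101+85+135+55+206+3+226 = 876 → 03 6c.

036c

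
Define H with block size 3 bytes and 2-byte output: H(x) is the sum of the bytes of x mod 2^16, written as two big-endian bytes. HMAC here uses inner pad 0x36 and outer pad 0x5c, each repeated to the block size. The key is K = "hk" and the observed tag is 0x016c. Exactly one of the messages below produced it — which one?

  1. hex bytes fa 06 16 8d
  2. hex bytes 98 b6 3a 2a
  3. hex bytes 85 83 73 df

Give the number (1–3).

2

Key "hk" = 68 6b is 2 bytes ≤ B = 3; zero-pad to 3 bytes: K' = 68 6b 00.
K' ⊕ ipad = 5e 5d 36; K' ⊕ opad = 34 37 5c.
m1: inner = H(5e 5d 36 fa 06 16 8d) = 02 94; tag = H(34 37 5c 02 94) = 015d
m2: inner = H(5e 5d 36 98 b6 3a 2a) = 02 a3; tag = H(34 37 5c 02 a3) = 016c ← matches
m3: inner = H(5e 5d 36 85 83 73 df) = 03 4b; tag = H(34 37 5c 03 4b) = 0115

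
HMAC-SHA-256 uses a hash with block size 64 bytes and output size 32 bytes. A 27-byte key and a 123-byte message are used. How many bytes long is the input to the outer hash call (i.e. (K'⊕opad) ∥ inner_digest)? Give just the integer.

Key is 27 ≤ 64 bytes, zero-padded: |K'| = 64.
Outer input = (K'⊕opad) ∥ H(inner) → 64 + 32 = 96 bytes.

96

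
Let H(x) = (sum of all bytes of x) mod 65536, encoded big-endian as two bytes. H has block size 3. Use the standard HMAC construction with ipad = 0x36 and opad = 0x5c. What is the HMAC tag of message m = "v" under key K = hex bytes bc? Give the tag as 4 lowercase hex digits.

Key hex bytes bc is 1 byte ≤ B = 3; zero-pad to 3 bytes: K' = bc 00 00.
K' ⊕ ipad = 8a 36 36.  K' ⊕ opad = e0 5c 5c.
Inner input = (K'⊕ipad) ∥ m = 8a 36 36 ∥ 76.
Inner hash: sum = 138+54+54+118 = 364 → 01 6c.
Outer input = (K'⊕opad) ∥ inner = e0 5c 5c ∥ 01 6c.
Outer hash (tag): sum = 224+92+92+1+108 = 517 → 02 05.

0205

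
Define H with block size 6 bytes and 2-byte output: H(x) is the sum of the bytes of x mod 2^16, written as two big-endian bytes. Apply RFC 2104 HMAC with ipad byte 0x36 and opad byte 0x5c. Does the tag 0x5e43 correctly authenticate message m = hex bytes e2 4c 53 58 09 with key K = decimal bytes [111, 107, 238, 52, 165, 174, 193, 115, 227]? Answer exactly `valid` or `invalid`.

Key decimal bytes [111, 107, 238, 52, 165, 174, 193, 115, 227] = 6f 6b ee 34 a5 ae c1 73 e3 is 9 bytes > B = 6, so hash it first: H(key) = 05 66, then zero-pad to 6 bytes: K' = 05 66 00 00 00 00.
K' ⊕ ipad = 33 50 36 36 36 36; K' ⊕ opad = 59 3a 5c 5c 5c 5c.
Inner hash: sum = 51+80+54+54+54+54+226+76+83+88+9 = 829 → 03 3d.
Outer hash (recomputed tag): sum = 89+58+92+92+92+92+3+61 = 579 → 02 43.
Recomputed tag = 0243; claimed = 5e43 → mismatch.

invalid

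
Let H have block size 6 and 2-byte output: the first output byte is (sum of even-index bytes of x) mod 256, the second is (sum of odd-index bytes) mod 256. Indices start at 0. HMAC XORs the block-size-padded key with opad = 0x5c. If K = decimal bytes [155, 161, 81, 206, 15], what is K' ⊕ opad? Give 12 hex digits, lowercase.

c7fd0d92535c

Key decimal bytes [155, 161, 81, 206, 15] = 9b a1 51 ce 0f is 5 bytes ≤ B = 6; zero-pad to 6 bytes: K' = 9b a1 51 ce 0f 00.
XOR each byte with 0x5c: 9b⊕5c=c7, a1⊕5c=fd, 51⊕5c=0d, ce⊕5c=92, 0f⊕5c=53, 00⊕5c=5c.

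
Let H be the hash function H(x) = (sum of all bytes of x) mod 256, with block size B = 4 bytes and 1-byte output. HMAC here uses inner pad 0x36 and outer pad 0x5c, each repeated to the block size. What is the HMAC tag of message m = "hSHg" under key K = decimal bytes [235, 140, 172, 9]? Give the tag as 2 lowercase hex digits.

a6

Key decimal bytes [235, 140, 172, 9] = eb 8c ac 09 is exactly B = 4 bytes: K' = eb 8c ac 09.
K' ⊕ ipad = dd ba 9a 3f.  K' ⊕ opad = b7 d0 f0 55.
Inner input = (K'⊕ipad) ∥ m = dd ba 9a 3f ∥ 68 53 48 67.
Inner hash: sum = 221+186+154+63+104+83+72+103 = 986; mod 256 = 218 → da.
Outer input = (K'⊕opad) ∥ inner = b7 d0 f0 55 ∥ da.
Outer hash (tag): sum = 183+208+240+85+218 = 934; mod 256 = 166 → a6.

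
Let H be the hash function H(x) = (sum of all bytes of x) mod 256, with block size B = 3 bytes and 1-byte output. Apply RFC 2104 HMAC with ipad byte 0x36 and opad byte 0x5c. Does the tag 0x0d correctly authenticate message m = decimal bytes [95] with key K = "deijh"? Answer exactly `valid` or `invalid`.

valid

Key "deijh" = 64 65 69 6a 68 is 5 bytes > B = 3, so hash it first: H(key) = 04, then zero-pad to 3 bytes: K' = 04 00 00.
K' ⊕ ipad = 32 36 36; K' ⊕ opad = 58 5c 5c.
Inner hash: sum = 50+54+54+95 = 253 → fd.
Outer hash (recomputed tag): sum = 88+92+92+253 = 525; mod 256 = 13 → 0d.
Recomputed tag = 0d; claimed = 0d → match.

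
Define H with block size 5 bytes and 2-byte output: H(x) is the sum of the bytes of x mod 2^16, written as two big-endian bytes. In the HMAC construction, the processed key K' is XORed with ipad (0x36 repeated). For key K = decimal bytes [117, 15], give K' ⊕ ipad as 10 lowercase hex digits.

4339363636

Key decimal bytes [117, 15] = 75 0f is 2 bytes ≤ B = 5; zero-pad to 5 bytes: K' = 75 0f 00 00 00.
XOR each byte with 0x36: 75⊕36=43, 0f⊕36=39, 00⊕36=36, 00⊕36=36, 00⊕36=36.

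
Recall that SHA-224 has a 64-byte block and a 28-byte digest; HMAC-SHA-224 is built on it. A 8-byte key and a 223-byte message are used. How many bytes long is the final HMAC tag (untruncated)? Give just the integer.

28

The tag is one SHA-224 digest: 28 bytes.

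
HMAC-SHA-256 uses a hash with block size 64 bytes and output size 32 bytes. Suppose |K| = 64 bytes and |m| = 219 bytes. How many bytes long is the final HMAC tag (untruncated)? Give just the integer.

The tag is one SHA-256 digest: 32 bytes.

32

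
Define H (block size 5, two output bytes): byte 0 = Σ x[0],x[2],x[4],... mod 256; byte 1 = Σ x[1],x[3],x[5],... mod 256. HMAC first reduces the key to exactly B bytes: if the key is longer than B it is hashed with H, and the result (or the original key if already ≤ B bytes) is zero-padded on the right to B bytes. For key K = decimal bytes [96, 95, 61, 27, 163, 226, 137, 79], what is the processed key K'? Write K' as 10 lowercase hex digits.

|K| = 8 > B = 5, so first hash the key.
H(K): even-index sum = 457 mod 256 = 201; odd-index sum = 427 mod 256 = 171 → c9 ab.
Zero-pad H(K) = c9 ab to 5 bytes: K' = c9 ab 00 00 00.

c9ab000000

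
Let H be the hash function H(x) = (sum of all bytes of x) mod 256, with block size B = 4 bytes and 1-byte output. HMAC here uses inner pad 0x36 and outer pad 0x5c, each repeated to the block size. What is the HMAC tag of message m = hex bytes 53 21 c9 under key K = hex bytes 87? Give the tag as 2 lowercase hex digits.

7f

Key hex bytes 87 is 1 byte ≤ B = 4; zero-pad to 4 bytes: K' = 87 00 00 00.
K' ⊕ ipad = b1 36 36 36.  K' ⊕ opad = db 5c 5c 5c.
Inner input = (K'⊕ipad) ∥ m = b1 36 36 36 ∥ 53 21 c9.
Inner hash: sum = 177+54+54+54+83+33+201 = 656; mod 256 = 144 → 90.
Outer input = (K'⊕opad) ∥ inner = db 5c 5c 5c ∥ 90.
Outer hash (tag): sum = 219+92+92+92+144 = 639; mod 256 = 127 → 7f.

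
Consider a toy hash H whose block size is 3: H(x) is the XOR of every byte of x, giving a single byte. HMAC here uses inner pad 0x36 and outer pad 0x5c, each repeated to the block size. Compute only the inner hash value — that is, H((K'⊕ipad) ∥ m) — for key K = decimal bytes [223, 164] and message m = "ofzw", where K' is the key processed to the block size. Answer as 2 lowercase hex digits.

Key decimal bytes [223, 164] = df a4 is 2 bytes ≤ B = 3; zero-pad to 3 bytes: K' = df a4 00.
K' ⊕ ipad = e9 92 36.
Inner input = e9 92 36 ∥ 6f 66 7a 77.
Inner hash: XOR e9⊕92⊕36⊕6f⊕66⊕7a⊕77 = 49.

49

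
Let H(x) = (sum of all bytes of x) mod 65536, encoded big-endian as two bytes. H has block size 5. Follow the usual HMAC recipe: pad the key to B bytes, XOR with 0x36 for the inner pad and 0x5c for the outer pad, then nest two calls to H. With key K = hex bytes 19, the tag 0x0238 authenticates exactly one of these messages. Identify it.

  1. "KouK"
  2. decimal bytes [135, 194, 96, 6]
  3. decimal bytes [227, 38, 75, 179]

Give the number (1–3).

Key hex bytes 19 is 1 byte ≤ B = 5; zero-pad to 5 bytes: K' = 19 00 00 00 00.
K' ⊕ ipad = 2f 36 36 36 36; K' ⊕ opad = 45 5c 5c 5c 5c.
m1: inner = H(2f 36 36 36 36 4b 6f 75 4b) = 02 81; tag = H(45 5c 5c 5c 5c 02 81) = 0238 ← matches
m2: inner = H(2f 36 36 36 36 87 c2 60 06) = 02 b6; tag = H(45 5c 5c 5c 5c 02 b6) = 026d
m3: inner = H(2f 36 36 36 36 e3 26 4b b3) = 03 0e; tag = H(45 5c 5c 5c 5c 03 0e) = 01c6

1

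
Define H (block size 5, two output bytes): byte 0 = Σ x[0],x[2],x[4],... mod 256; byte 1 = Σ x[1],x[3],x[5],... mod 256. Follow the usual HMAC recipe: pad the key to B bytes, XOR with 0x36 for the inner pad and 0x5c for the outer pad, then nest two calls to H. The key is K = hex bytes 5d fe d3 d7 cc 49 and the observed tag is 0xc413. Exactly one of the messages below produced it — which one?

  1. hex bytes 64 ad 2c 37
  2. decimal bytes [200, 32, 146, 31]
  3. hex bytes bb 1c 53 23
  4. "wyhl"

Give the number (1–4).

3

Key hex bytes 5d fe d3 d7 cc 49 is 6 bytes > B = 5, so hash it first: H(key) = fc 1e, then zero-pad to 5 bytes: K' = fc 1e 00 00 00.
K' ⊕ ipad = ca 28 36 36 36; K' ⊕ opad = a0 42 5c 5c 5c.
m1: inner = H(ca 28 36 36 36 64 ad 2c 37) = 1a ee; tag = H(a0 42 5c 5c 5c 1a ee) = 46b8
m2: inner = H(ca 28 36 36 36 c8 20 92 1f) = 75 b8; tag = H(a0 42 5c 5c 5c 75 b8) = 1013
m3: inner = H(ca 28 36 36 36 bb 1c 53 23) = 75 6c; tag = H(a0 42 5c 5c 5c 75 6c) = c413 ← matches
m4: inner = H(ca 28 36 36 36 77 79 68 6c) = 1b 3d; tag = H(a0 42 5c 5c 5c 1b 3d) = 95b9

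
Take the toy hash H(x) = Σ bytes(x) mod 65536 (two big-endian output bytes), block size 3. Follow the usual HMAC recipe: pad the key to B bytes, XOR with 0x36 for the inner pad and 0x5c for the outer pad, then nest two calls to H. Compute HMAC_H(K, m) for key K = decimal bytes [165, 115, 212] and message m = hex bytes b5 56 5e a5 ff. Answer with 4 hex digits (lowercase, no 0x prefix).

027b

Key decimal bytes [165, 115, 212] = a5 73 d4 is exactly B = 3 bytes: K' = a5 73 d4.
K' ⊕ ipad = 93 45 e2.  K' ⊕ opad = f9 2f 88.
Inner input = (K'⊕ipad) ∥ m = 93 45 e2 ∥ b5 56 5e a5 ff.
Inner hash: sum = 147+69+226+181+86+94+165+255 = 1223 → 04 c7.
Outer input = (K'⊕opad) ∥ inner = f9 2f 88 ∥ 04 c7.
Outer hash (tag): sum = 249+47+136+4+199 = 635 → 02 7b.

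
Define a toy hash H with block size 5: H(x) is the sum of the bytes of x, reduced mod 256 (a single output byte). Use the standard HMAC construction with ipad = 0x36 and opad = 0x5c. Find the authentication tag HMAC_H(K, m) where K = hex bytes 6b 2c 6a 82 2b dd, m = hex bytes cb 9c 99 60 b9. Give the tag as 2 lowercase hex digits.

Key hex bytes 6b 2c 6a 82 2b dd is 6 bytes > B = 5, so hash it first: H(key) = 8b, then zero-pad to 5 bytes: K' = 8b 00 00 00 00.
K' ⊕ ipad = bd 36 36 36 36.  K' ⊕ opad = d7 5c 5c 5c 5c.
Inner input = (K'⊕ipad) ∥ m = bd 36 36 36 36 ∥ cb 9c 99 60 b9.
Inner hash: sum = 189+54+54+54+54+203+156+153+96+185 = 1198; mod 256 = 174 → ae.
Outer input = (K'⊕opad) ∥ inner = d7 5c 5c 5c 5c ∥ ae.
Outer hash (tag): sum = 215+92+92+92+92+174 = 757; mod 256 = 245 → f5.

f5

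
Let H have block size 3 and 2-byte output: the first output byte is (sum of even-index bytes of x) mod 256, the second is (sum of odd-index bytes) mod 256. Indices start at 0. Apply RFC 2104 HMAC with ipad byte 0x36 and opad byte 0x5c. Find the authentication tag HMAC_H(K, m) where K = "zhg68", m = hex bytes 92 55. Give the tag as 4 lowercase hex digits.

db7c

Key "zhg68" = 7a 68 67 36 38 is 5 bytes > B = 3, so hash it first: H(key) = 19 9e, then zero-pad to 3 bytes: K' = 19 9e 00.
K' ⊕ ipad = 2f a8 36.  K' ⊕ opad = 45 c2 5c.
Inner input = (K'⊕ipad) ∥ m = 2f a8 36 ∥ 92 55.
Inner hash: even-index sum = 186 mod 256 = 186; odd-index sum = 314 mod 256 = 58 → ba 3a.
Outer input = (K'⊕opad) ∥ inner = 45 c2 5c ∥ ba 3a.
Outer hash (tag): even-index sum = 219 mod 256 = 219; odd-index sum = 380 mod 256 = 124 → db 7c.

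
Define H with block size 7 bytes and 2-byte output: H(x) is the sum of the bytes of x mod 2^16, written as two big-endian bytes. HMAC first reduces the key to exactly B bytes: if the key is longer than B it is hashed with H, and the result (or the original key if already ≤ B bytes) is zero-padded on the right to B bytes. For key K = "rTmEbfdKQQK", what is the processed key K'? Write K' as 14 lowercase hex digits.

|K| = 11 > B = 7, so first hash the key.
H(K): sum = 114+84+109+69+98+102+100+75+81+81+75 = 988 → 03 dc.
Zero-pad H(K) = 03 dc to 7 bytes: K' = 03 dc 00 00 00 00 00.

03dc0000000000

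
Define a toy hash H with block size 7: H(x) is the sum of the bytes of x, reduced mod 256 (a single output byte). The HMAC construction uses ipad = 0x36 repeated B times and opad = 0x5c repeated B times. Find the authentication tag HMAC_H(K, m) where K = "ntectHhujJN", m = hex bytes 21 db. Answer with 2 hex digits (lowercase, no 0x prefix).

Key "ntectHhujJN" = 6e 74 65 63 74 48 68 75 6a 4a 4e is 11 bytes > B = 7, so hash it first: H(key) = 45, then zero-pad to 7 bytes: K' = 45 00 00 00 00 00 00.
K' ⊕ ipad = 73 36 36 36 36 36 36.  K' ⊕ opad = 19 5c 5c 5c 5c 5c 5c.
Inner input = (K'⊕ipad) ∥ m = 73 36 36 36 36 36 36 ∥ 21 db.
Inner hash: sum = 115+54+54+54+54+54+54+33+219 = 691; mod 256 = 179 → b3.
Outer input = (K'⊕opad) ∥ inner = 19 5c 5c 5c 5c 5c 5c ∥ b3.
Outer hash (tag): sum = 25+92+92+92+92+92+92+179 = 756; mod 256 = 244 → f4.

f4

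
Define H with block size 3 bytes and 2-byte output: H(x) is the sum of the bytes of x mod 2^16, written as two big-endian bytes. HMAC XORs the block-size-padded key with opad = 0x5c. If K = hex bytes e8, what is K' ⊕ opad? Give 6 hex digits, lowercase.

Key hex bytes e8 is 1 byte ≤ B = 3; zero-pad to 3 bytes: K' = e8 00 00.
XOR each byte with 0x5c: e8⊕5c=b4, 00⊕5c=5c, 00⊕5c=5c.

b45c5c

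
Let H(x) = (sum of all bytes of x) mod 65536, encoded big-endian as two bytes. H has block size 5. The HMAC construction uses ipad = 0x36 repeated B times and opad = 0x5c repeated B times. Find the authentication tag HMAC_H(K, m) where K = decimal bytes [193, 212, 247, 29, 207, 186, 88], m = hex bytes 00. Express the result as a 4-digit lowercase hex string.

02d3

Key decimal bytes [193, 212, 247, 29, 207, 186, 88] = c1 d4 f7 1d cf ba 58 is 7 bytes > B = 5, so hash it first: H(key) = 04 8a, then zero-pad to 5 bytes: K' = 04 8a 00 00 00.
K' ⊕ ipad = 32 bc 36 36 36.  K' ⊕ opad = 58 d6 5c 5c 5c.
Inner input = (K'⊕ipad) ∥ m = 32 bc 36 36 36 ∥ 00.
Inner hash: sum = 50+188+54+54+54+0 = 400 → 01 90.
Outer input = (K'⊕opad) ∥ inner = 58 d6 5c 5c 5c ∥ 01 90.
Outer hash (tag): sum = 88+214+92+92+92+1+144 = 723 → 02 d3.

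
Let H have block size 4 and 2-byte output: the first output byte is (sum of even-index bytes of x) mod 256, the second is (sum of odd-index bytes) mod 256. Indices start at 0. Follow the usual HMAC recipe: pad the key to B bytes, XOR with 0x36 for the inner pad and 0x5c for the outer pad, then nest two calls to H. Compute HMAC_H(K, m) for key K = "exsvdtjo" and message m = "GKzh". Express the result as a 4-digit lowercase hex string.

ddb9

Key "exsvdtjo" = 65 78 73 76 64 74 6a 6f is 8 bytes > B = 4, so hash it first: H(key) = a6 d1, then zero-pad to 4 bytes: K' = a6 d1 00 00.
K' ⊕ ipad = 90 e7 36 36.  K' ⊕ opad = fa 8d 5c 5c.
Inner input = (K'⊕ipad) ∥ m = 90 e7 36 36 ∥ 47 4b 7a 68.
Inner hash: even-index sum = 391 mod 256 = 135; odd-index sum = 464 mod 256 = 208 → 87 d0.
Outer input = (K'⊕opad) ∥ inner = fa 8d 5c 5c ∥ 87 d0.
Outer hash (tag): even-index sum = 477 mod 256 = 221; odd-index sum = 441 mod 256 = 185 → dd b9.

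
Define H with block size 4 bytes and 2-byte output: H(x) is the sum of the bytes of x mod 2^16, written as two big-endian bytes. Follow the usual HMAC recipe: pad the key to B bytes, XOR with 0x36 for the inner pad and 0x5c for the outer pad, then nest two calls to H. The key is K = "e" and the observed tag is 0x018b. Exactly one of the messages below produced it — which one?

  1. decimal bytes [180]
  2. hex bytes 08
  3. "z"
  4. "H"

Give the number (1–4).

Key "e" = 65 is 1 byte ≤ B = 4; zero-pad to 4 bytes: K' = 65 00 00 00.
K' ⊕ ipad = 53 36 36 36; K' ⊕ opad = 39 5c 5c 5c.
m1: inner = H(53 36 36 36 b4) = 01 a9; tag = H(39 5c 5c 5c 01 a9) = 01f7
m2: inner = H(53 36 36 36 08) = 00 fd; tag = H(39 5c 5c 5c 00 fd) = 024a
m3: inner = H(53 36 36 36 7a) = 01 6f; tag = H(39 5c 5c 5c 01 6f) = 01bd
m4: inner = H(53 36 36 36 48) = 01 3d; tag = H(39 5c 5c 5c 01 3d) = 018b ← matches

4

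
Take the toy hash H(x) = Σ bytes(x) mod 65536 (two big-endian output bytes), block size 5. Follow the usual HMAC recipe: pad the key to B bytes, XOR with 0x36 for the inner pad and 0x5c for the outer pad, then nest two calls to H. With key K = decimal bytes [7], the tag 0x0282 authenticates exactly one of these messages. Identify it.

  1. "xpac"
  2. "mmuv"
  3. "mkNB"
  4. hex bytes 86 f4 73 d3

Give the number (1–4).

Key decimal bytes [7] = 07 is 1 byte ≤ B = 5; zero-pad to 5 bytes: K' = 07 00 00 00 00.
K' ⊕ ipad = 31 36 36 36 36; K' ⊕ opad = 5b 5c 5c 5c 5c.
m1: inner = H(31 36 36 36 36 78 70 61 63) = 02 b5; tag = H(5b 5c 5c 5c 5c 02 b5) = 0282 ← matches
m2: inner = H(31 36 36 36 36 6d 6d 75 76) = 02 ce; tag = H(5b 5c 5c 5c 5c 02 ce) = 029b
m3: inner = H(31 36 36 36 36 6d 6b 4e 42) = 02 71; tag = H(5b 5c 5c 5c 5c 02 71) = 023e
m4: inner = H(31 36 36 36 36 86 f4 73 d3) = 03 c9; tag = H(5b 5c 5c 5c 5c 03 c9) = 0297

1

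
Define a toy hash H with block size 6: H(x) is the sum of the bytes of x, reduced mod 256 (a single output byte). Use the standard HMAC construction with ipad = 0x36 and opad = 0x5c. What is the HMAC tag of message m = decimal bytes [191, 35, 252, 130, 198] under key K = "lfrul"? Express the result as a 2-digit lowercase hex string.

34

Key "lfrul" = 6c 66 72 75 6c is 5 bytes ≤ B = 6; zero-pad to 6 bytes: K' = 6c 66 72 75 6c 00.
K' ⊕ ipad = 5a 50 44 43 5a 36.  K' ⊕ opad = 30 3a 2e 29 30 5c.
Inner input = (K'⊕ipad) ∥ m = 5a 50 44 43 5a 36 ∥ bf 23 fc 82 c6.
Inner hash: sum = 90+80+68+67+90+54+191+35+252+130+198 = 1255; mod 256 = 231 → e7.
Outer input = (K'⊕opad) ∥ inner = 30 3a 2e 29 30 5c ∥ e7.
Outer hash (tag): sum = 48+58+46+41+48+92+231 = 564; mod 256 = 52 → 34.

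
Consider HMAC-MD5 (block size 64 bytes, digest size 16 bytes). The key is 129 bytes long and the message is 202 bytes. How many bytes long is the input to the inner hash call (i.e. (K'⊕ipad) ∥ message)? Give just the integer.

Key is 129 > 64 bytes, so it is hashed to 16 bytes then zero-padded to 64: |K'| = 64.
Inner input = (K'⊕ipad) ∥ m → 64 + 202 = 266 bytes.

266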